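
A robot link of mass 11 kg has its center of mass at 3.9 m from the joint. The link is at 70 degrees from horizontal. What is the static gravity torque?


tau = m*g*L*cos(angle)
= 11 * 9.81 * 3.9 * cos(70 deg)
= 11 * 9.81 * 3.9 * 0.342
= 143.9388 Nm


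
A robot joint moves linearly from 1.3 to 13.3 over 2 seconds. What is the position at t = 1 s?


s = t/T = 1/2 = 0.5
p(t) = p0 + (pf-p0)*s
= 1.3 + (13.3 - 1.3) * 0.5
= 7.3


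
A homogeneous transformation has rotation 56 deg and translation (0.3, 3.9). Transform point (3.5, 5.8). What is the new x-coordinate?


x' = cos(theta)*px - sin(theta)*py + tx
= 0.5592*3.5 - 0.829*5.8 + 0.3
= -2.5512


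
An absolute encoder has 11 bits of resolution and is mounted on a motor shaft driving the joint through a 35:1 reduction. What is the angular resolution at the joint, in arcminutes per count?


counts = 2^11 = 2048
effective counts at joint = 2048 * 35 = 71680
resolution = 360*60 / 71680
= 0.3013 arcmin/count


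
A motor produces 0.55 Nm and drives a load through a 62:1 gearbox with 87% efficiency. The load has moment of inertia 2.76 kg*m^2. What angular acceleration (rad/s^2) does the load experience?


tau_out = tau_motor * N * eta
= 0.55 * 62 * 0.87 = 29.667 Nm
alpha = tau_out / I = 29.667 / 2.76
= 10.7489 rad/s^2


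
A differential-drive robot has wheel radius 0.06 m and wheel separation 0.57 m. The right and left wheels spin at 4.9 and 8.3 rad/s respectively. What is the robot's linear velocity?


vR = r*wR = 0.06*4.9 = 0.294 m/s
vL = r*wL = 0.06*8.3 = 0.498 m/s
v = (vR+vL)/2 = 0.396 m/s
omega = (vR-vL)/L = -0.3579 rad/s
linear velocity = 0.396 m/s


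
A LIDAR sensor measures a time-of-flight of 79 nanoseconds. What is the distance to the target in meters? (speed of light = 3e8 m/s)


tof = 79 ns = 7.9e-08 s
dist = c * tof / 2
= 3e8 * 7.9e-08 / 2
= 11.85 m


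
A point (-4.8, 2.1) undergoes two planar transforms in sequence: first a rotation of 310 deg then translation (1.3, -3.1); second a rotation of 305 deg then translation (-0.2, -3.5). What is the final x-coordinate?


After transform 1:
x1 = cos(310)*-4.8 - sin(310)*2.1 + 1.3 = -0.1767
y1 = sin(310)*-4.8 + cos(310)*2.1 + -3.1 = 1.9269
After transform 2:
x2 = cos(305)*-0.1767 - sin(305)*1.9269 + -0.2
= 1.2771


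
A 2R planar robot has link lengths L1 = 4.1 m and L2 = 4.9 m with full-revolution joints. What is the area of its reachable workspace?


r_max = L1 + L2 = 9.0 m
r_min = |L1 - L2| = 0.8 m
Area = pi*(r_max^2 - r_min^2)
= pi*(81.0 - 0.64)
= pi * 80.36
= 252.4584 m^2


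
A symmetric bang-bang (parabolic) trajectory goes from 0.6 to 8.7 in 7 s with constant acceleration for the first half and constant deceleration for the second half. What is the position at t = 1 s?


Symmetric rest-to-rest: each phase covers (pf-p0)/2 in time T/2. 0.5*a*(T/2)^2 = (pf-p0)/2 => a = 4*(pf-p0)/T^2
a = 4*(8.7-0.6)/7^2 = 0.6612
t = 1 is in the acceleration phase (t <= T/2).
p = p0 + 0.5*a*t^2 = 0.6 + 0.5*0.6612*1^2
= 0.9306


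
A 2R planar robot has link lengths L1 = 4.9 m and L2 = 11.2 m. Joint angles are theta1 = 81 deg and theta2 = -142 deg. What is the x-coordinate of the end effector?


Convert angles to radians: theta1 = 1.4137, theta2 = -2.4784
x = L1*cos(theta1) + L2*cos(theta1+theta2)
x = 0.7665 + 5.4299
x = 6.1964


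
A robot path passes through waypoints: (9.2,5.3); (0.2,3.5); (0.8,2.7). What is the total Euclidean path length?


Segment lengths:
  seg1 = sqrt((-9.0)^2 + (-1.8)^2) = 9.1782
  seg2 = sqrt((0.6)^2 + (-0.8)^2) = 1.0
Total = 10.1782


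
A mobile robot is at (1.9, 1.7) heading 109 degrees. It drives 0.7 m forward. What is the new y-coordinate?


y_new = y0 + d*sin(theta)
= 1.7 + 0.7*sin(109)
= 1.7 + 0.6619
= 2.3619


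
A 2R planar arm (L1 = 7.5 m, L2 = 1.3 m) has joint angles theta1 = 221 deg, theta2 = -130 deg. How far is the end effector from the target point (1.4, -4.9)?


End effector via forward kinematics:
x = L1*cos(t1) + L2*cos(t1+t2) = -5.683
y = L1*sin(t1) + L2*sin(t1+t2) = -3.6206
Distance to target:
d = sqrt((1.4 - -5.683)^2 + (-4.9 - -3.6206)^2)
= sqrt(50.169 + 1.6368)
= 7.1976 m


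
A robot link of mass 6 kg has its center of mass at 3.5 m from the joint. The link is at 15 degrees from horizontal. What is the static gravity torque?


tau = m*g*L*cos(angle)
= 6 * 9.81 * 3.5 * cos(15 deg)
= 6 * 9.81 * 3.5 * 0.9659
= 198.9904 Nm


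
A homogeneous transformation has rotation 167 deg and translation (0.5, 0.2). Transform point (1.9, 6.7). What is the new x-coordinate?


x' = cos(theta)*px - sin(theta)*py + tx
= -0.9744*1.9 - 0.225*6.7 + 0.5
= -2.8585


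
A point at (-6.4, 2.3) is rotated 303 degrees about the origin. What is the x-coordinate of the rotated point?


x' = x*cos(theta) - y*sin(theta)
cos(303 deg) = 0.5446, sin(303 deg) = -0.8387
x' = -6.4 * 0.5446 - 2.3 * -0.8387
= -3.4857 - -1.9289
= -1.5567


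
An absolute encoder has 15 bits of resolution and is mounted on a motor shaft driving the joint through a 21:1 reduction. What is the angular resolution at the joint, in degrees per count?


counts = 2^15 = 32768
effective counts at joint = 32768 * 21 = 688128
resolution = 360 / 688128
= 5.2316e-04 deg/count


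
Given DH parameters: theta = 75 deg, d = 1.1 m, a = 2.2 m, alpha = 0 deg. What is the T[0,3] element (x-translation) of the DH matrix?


T[0,3] = a * cos(theta)
= 2.2 * cos(75 deg)
= 2.2 * 0.2588
= 0.5694


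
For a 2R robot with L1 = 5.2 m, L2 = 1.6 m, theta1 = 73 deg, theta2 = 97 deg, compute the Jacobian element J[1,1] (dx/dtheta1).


J[1,1] = -L1*sin(t1) - L2*sin(t1+t2)
= -5.2*sin(73) - 1.6*sin(170)
= -5.2506


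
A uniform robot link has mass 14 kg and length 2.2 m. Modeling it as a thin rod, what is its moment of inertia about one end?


I = (1/3) * m * L^2
= (1/3) * 14 * 2.2^2
= 0.333333 * 14 * 4.84
= 22.5867 kg*m^2


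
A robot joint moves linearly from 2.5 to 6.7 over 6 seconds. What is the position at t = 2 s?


s = t/T = 2/6 = 0.3333
p(t) = p0 + (pf-p0)*s
= 2.5 + (6.7 - 2.5) * 0.3333
= 3.9


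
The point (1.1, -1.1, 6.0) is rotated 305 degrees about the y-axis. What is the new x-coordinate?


Rotation about y-axis: x' = x*cos(theta) + z*sin(theta)
= 1.1 * 0.5736 + 6.0 * -0.8192
= -4.284


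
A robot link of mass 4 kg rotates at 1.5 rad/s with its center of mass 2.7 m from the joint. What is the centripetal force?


F = m * omega^2 * r
= 4 * 1.5^2 * 2.7
= 4 * 2.25 * 2.7
= 24.3 N


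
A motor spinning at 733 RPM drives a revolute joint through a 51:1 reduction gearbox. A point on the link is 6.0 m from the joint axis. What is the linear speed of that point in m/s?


omega_motor = 733 * 2*pi/60 = 76.7596 rad/s
omega_joint = omega_motor / 51 = 1.5051 rad/s
v = omega_joint * r = 1.5051 * 6.0
= 9.0305 m/s


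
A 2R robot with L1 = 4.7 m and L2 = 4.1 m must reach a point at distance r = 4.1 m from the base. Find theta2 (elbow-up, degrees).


cos(theta2) = (r^2 - L1^2 - L2^2) / (2*L1*L2)
cos(theta2) = (16.81 - 22.09 - 16.81) / 38.54
cos(theta2) = -0.573171
theta2 = 124.9716 degrees


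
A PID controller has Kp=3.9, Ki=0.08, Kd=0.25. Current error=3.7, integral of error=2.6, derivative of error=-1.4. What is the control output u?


u = Kp*e + Ki*int(e) + Kd*de/dt
= 3.9*3.7 + 0.08*2.6 + 0.25*(-1.4)
= 14.43 + 0.208 + -0.35
= 14.288


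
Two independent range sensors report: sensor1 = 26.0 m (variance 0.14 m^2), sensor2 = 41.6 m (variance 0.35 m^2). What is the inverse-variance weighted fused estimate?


w1 = (1/var1) / (1/var1 + 1/var2)
   = 7.1429 / (7.1429 + 2.8571) = 0.7143
w2 = 1 - w1 = 0.2857
fused = w1*s1 + w2*s2 = 18.5714 + 11.8857
= 30.4571 m


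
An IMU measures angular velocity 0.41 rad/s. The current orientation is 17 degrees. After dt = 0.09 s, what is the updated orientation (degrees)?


delta_theta = w * dt = 0.41 * 0.09 = 0.0369 rad
= 2.1142 deg
theta_new = 17 + 2.1142 = 19.1142 deg


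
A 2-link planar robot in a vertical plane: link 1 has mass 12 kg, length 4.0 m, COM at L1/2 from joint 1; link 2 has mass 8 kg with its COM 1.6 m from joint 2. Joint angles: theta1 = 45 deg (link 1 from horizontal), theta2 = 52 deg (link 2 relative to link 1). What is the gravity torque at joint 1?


Horizontal distance from joint 1 to link-1 COM:
  x_c1 = (L1/2)*cos(t1) = 2.0 * 0.7071 = 1.4142 m
Horizontal distance from joint 1 to link-2 COM:
  x_c2 = L1*cos(t1) + Lc2*cos(t1+t2)
       = 4.0*0.7071 + 1.6*-0.1219 = 2.6334 m
tau1 = m1*g*x_c1 + m2*g*x_c2
     = 12*9.81*1.4142 + 8*9.81*2.6334
     = 166.4812 + 206.6721
     = 373.1533 Nm


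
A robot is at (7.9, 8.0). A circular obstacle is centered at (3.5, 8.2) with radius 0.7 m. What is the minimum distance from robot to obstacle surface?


center_dist = sqrt((7.9-3.5)^2 + (8.0-8.2)^2)
= sqrt(19.36 + 0.04)
= 4.4045
min_dist = center_dist - radius = 4.4045 - 0.7 = 3.7045 m


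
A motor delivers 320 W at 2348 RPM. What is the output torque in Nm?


omega = 2348 * 2*pi/60 = 245.882 rad/s
tau = P / omega = 320 / 245.882
= 1.3014 Nm


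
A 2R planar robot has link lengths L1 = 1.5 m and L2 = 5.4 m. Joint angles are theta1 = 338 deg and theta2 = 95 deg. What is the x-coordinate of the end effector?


Convert angles to radians: theta1 = 5.8992, theta2 = 1.6581
x = L1*cos(theta1) + L2*cos(theta1+theta2)
x = 1.3908 + 1.5788
x = 2.9696


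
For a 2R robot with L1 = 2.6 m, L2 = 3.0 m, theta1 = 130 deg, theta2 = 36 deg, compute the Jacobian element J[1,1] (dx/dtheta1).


J[1,1] = -L1*sin(t1) - L2*sin(t1+t2)
= -2.6*sin(130) - 3.0*sin(166)
= -2.7175


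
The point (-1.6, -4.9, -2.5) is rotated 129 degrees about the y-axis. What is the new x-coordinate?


Rotation about y-axis: x' = x*cos(theta) + z*sin(theta)
= -1.6 * -0.6293 + -2.5 * 0.7771
= -0.936


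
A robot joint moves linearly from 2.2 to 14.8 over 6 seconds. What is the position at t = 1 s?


s = t/T = 1/6 = 0.1667
p(t) = p0 + (pf-p0)*s
= 2.2 + (14.8 - 2.2) * 0.1667
= 4.3


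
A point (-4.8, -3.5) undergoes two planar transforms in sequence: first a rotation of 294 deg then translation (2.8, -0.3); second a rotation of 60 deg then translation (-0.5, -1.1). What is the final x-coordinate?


After transform 1:
x1 = cos(294)*-4.8 - sin(294)*-3.5 + 2.8 = -2.3497
y1 = sin(294)*-4.8 + cos(294)*-3.5 + -0.3 = 2.6614
After transform 2:
x2 = cos(60)*-2.3497 - sin(60)*2.6614 + -0.5
= -3.9797


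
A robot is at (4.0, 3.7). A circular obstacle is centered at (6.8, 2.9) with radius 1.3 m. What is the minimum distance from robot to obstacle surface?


center_dist = sqrt((4.0-6.8)^2 + (3.7-2.9)^2)
= sqrt(7.84 + 0.64)
= 2.912
min_dist = center_dist - radius = 2.912 - 1.3 = 1.612 m


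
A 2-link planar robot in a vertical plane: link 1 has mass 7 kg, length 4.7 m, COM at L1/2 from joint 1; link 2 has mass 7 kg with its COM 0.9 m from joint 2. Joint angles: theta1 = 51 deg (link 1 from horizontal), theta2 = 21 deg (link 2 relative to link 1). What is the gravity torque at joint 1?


Horizontal distance from joint 1 to link-1 COM:
  x_c1 = (L1/2)*cos(t1) = 2.35 * 0.6293 = 1.4789 m
Horizontal distance from joint 1 to link-2 COM:
  x_c2 = L1*cos(t1) + Lc2*cos(t1+t2)
       = 4.7*0.6293 + 0.9*0.309 = 3.2359 m
tau1 = m1*g*x_c1 + m2*g*x_c2
     = 7*9.81*1.4789 + 7*9.81*3.2359
     = 101.5563 + 222.2107
     = 323.767 Nm


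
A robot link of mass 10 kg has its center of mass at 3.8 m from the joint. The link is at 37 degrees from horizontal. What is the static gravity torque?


tau = m*g*L*cos(angle)
= 10 * 9.81 * 3.8 * cos(37 deg)
= 10 * 9.81 * 3.8 * 0.7986
= 297.7153 Nm


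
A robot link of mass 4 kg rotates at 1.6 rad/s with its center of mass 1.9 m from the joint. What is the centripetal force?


F = m * omega^2 * r
= 4 * 1.6^2 * 1.9
= 4 * 2.56 * 1.9
= 19.456 N


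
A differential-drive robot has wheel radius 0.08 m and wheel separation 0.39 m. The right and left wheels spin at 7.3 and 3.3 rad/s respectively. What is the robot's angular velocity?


vR = r*wR = 0.08*7.3 = 0.584 m/s
vL = r*wL = 0.08*3.3 = 0.264 m/s
v = (vR+vL)/2 = 0.424 m/s
omega = (vR-vL)/L = 0.8205 rad/s
angular velocity = 0.8205 rad/s


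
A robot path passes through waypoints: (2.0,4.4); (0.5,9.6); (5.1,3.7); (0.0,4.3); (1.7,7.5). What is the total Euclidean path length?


Segment lengths:
  seg1 = sqrt((-1.5)^2 + (5.2)^2) = 5.412
  seg2 = sqrt((4.6)^2 + (-5.9)^2) = 7.4813
  seg3 = sqrt((-5.1)^2 + (0.6)^2) = 5.1352
  seg4 = sqrt((1.7)^2 + (3.2)^2) = 3.6235
Total = 21.652


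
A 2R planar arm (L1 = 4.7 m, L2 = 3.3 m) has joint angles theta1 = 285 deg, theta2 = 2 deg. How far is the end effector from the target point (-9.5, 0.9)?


End effector via forward kinematics:
x = L1*cos(t1) + L2*cos(t1+t2) = 2.1813
y = L1*sin(t1) + L2*sin(t1+t2) = -7.6957
Distance to target:
d = sqrt((-9.5 - 2.1813)^2 + (0.9 - -7.6957)^2)
= sqrt(136.4522 + 73.8853)
= 14.503 m


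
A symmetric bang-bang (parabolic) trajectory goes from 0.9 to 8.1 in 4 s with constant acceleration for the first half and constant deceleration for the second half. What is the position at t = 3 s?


Symmetric rest-to-rest: each phase covers (pf-p0)/2 in time T/2. 0.5*a*(T/2)^2 = (pf-p0)/2 => a = 4*(pf-p0)/T^2
a = 4*(8.1-0.9)/4^2 = 1.8
t = 3 is in the deceleration phase (t > T/2).
p = pf - 0.5*a*(T-t)^2 = 8.1 - 0.5*1.8*1^2
= 7.2


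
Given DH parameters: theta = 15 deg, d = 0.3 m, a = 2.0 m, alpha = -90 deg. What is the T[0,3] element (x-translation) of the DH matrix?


T[0,3] = a * cos(theta)
= 2.0 * cos(15 deg)
= 2.0 * 0.9659
= 1.9319


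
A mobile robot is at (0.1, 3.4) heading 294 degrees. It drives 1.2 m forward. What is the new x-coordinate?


x_new = x0 + d*cos(theta)
= 0.1 + 1.2*cos(294)
= 0.1 + 0.4881
= 0.5881


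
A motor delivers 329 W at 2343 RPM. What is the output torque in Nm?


omega = 2343 * 2*pi/60 = 245.3584 rad/s
tau = P / omega = 329 / 245.3584
= 1.3409 Nm


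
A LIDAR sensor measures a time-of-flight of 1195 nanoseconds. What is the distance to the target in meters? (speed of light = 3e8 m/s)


tof = 1195 ns = 1.195e-06 s
dist = c * tof / 2
= 3e8 * 1.195e-06 / 2
= 179.25 m


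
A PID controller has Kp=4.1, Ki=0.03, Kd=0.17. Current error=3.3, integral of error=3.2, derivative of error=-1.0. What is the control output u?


u = Kp*e + Ki*int(e) + Kd*de/dt
= 4.1*3.3 + 0.03*3.2 + 0.17*(-1.0)
= 13.53 + 0.096 + -0.17
= 13.456


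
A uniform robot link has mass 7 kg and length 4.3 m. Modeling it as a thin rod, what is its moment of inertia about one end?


I = (1/3) * m * L^2
= (1/3) * 7 * 4.3^2
= 0.333333 * 7 * 18.49
= 43.1433 kg*m^2


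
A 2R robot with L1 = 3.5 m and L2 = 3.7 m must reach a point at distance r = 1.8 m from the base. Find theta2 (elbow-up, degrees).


cos(theta2) = (r^2 - L1^2 - L2^2) / (2*L1*L2)
cos(theta2) = (3.24 - 12.25 - 13.69) / 25.9
cos(theta2) = -0.876448
theta2 = 151.2168 degrees


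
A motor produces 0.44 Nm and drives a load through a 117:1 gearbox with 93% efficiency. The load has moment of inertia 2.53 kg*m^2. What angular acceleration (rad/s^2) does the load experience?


tau_out = tau_motor * N * eta
= 0.44 * 117 * 0.93 = 47.8764 Nm
alpha = tau_out / I = 47.8764 / 2.53
= 18.9235 rad/s^2


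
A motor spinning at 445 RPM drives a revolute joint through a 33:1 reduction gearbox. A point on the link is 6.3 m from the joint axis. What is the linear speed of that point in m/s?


omega_motor = 445 * 2*pi/60 = 46.6003 rad/s
omega_joint = omega_motor / 33 = 1.4121 rad/s
v = omega_joint * r = 1.4121 * 6.3
= 8.8964 m/s


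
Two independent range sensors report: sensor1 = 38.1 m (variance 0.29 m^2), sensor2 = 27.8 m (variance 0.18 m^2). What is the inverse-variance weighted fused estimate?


w1 = (1/var1) / (1/var1 + 1/var2)
   = 3.4483 / (3.4483 + 5.5556) = 0.383
w2 = 1 - w1 = 0.617
fused = w1*s1 + w2*s2 = 14.5915 + 17.1532
= 31.7447 m


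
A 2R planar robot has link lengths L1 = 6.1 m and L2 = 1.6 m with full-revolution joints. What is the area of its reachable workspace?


r_max = L1 + L2 = 7.7 m
r_min = |L1 - L2| = 4.5 m
Area = pi*(r_max^2 - r_min^2)
= pi*(59.29 - 20.25)
= pi * 39.04
= 122.6478 m^2


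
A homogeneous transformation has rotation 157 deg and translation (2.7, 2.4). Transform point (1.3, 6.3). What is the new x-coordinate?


x' = cos(theta)*px - sin(theta)*py + tx
= -0.9205*1.3 - 0.3907*6.3 + 2.7
= -0.9583


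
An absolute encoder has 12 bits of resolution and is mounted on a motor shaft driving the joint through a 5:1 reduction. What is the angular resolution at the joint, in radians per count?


counts = 2^12 = 4096
effective counts at joint = 4096 * 5 = 20480
resolution = 2*pi / 20480
= 3.0680e-04 rad/count


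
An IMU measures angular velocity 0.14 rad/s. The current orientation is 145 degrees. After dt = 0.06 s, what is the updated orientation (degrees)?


delta_theta = w * dt = 0.14 * 0.06 = 0.0084 rad
= 0.4813 deg
theta_new = 145 + 0.4813 = 145.4813 deg


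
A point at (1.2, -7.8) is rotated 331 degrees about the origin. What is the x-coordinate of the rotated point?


x' = x*cos(theta) - y*sin(theta)
cos(331 deg) = 0.8746, sin(331 deg) = -0.4848
x' = 1.2 * 0.8746 - -7.8 * -0.4848
= 1.0495 - 3.7815
= -2.732


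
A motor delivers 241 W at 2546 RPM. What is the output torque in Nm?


omega = 2546 * 2*pi/60 = 266.6165 rad/s
tau = P / omega = 241 / 266.6165
= 0.9039 Nm


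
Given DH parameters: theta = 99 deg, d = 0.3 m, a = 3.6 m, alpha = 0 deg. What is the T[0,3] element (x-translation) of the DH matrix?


T[0,3] = a * cos(theta)
= 3.6 * cos(99 deg)
= 3.6 * -0.1564
= -0.5632


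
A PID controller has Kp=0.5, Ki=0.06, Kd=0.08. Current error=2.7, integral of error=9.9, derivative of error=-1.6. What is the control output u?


u = Kp*e + Ki*int(e) + Kd*de/dt
= 0.5*2.7 + 0.06*9.9 + 0.08*(-1.6)
= 1.35 + 0.594 + -0.128
= 1.816


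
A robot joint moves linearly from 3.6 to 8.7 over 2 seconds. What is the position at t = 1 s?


s = t/T = 1/2 = 0.5
p(t) = p0 + (pf-p0)*s
= 3.6 + (8.7 - 3.6) * 0.5
= 6.15


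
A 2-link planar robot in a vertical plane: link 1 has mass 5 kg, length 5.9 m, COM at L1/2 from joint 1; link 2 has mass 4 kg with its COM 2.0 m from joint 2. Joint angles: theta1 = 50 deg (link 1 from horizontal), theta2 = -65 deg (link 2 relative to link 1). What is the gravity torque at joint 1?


Horizontal distance from joint 1 to link-1 COM:
  x_c1 = (L1/2)*cos(t1) = 2.95 * 0.6428 = 1.8962 m
Horizontal distance from joint 1 to link-2 COM:
  x_c2 = L1*cos(t1) + Lc2*cos(t1+t2)
       = 5.9*0.6428 + 2.0*0.9659 = 5.7243 m
tau1 = m1*g*x_c1 + m2*g*x_c2
     = 5*9.81*1.8962 + 4*9.81*5.7243
     = 93.0098 + 224.6215
     = 317.6312 Nm


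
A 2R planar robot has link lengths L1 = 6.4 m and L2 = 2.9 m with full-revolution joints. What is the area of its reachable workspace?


r_max = L1 + L2 = 9.3 m
r_min = |L1 - L2| = 3.5 m
Area = pi*(r_max^2 - r_min^2)
= pi*(86.49 - 12.25)
= pi * 74.24
= 233.2318 m^2


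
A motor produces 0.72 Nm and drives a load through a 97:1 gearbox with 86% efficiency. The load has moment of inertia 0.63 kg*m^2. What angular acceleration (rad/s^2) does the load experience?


tau_out = tau_motor * N * eta
= 0.72 * 97 * 0.86 = 60.0624 Nm
alpha = tau_out / I = 60.0624 / 0.63
= 95.3371 rad/s^2


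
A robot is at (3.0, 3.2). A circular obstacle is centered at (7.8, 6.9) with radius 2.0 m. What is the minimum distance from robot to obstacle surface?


center_dist = sqrt((3.0-7.8)^2 + (3.2-6.9)^2)
= sqrt(23.04 + 13.69)
= 6.0605
min_dist = center_dist - radius = 6.0605 - 2.0 = 4.0605 m


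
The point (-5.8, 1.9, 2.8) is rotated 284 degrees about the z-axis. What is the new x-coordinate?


Rotation about z-axis: x' = x*cos(theta) - y*sin(theta)
= -5.8 * 0.2419 - 1.9 * -0.9703
= 0.4404


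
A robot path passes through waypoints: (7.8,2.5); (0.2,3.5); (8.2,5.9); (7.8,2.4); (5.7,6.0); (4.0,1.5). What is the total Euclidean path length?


Segment lengths:
  seg1 = sqrt((-7.6)^2 + (1.0)^2) = 7.6655
  seg2 = sqrt((8.0)^2 + (2.4)^2) = 8.3522
  seg3 = sqrt((-0.4)^2 + (-3.5)^2) = 3.5228
  seg4 = sqrt((-2.1)^2 + (3.6)^2) = 4.1677
  seg5 = sqrt((-1.7)^2 + (-4.5)^2) = 4.8104
Total = 28.5187


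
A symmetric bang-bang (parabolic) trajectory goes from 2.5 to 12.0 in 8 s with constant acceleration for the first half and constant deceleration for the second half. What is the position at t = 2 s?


Symmetric rest-to-rest: each phase covers (pf-p0)/2 in time T/2. 0.5*a*(T/2)^2 = (pf-p0)/2 => a = 4*(pf-p0)/T^2
a = 4*(12.0-2.5)/8^2 = 0.5938
t = 2 is in the acceleration phase (t <= T/2).
p = p0 + 0.5*a*t^2 = 2.5 + 0.5*0.5938*2^2
= 3.6875


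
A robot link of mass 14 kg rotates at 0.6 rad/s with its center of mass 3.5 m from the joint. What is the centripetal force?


F = m * omega^2 * r
= 14 * 0.6^2 * 3.5
= 14 * 0.36 * 3.5
= 17.64 N


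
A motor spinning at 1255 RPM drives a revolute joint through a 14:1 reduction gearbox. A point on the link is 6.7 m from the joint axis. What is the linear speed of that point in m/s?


omega_motor = 1255 * 2*pi/60 = 131.4233 rad/s
omega_joint = omega_motor / 14 = 9.3874 rad/s
v = omega_joint * r = 9.3874 * 6.7
= 62.8954 m/s


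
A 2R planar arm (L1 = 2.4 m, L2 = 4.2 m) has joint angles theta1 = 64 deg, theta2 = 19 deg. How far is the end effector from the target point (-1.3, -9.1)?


End effector via forward kinematics:
x = L1*cos(t1) + L2*cos(t1+t2) = 1.5639
y = L1*sin(t1) + L2*sin(t1+t2) = 6.3258
Distance to target:
d = sqrt((-1.3 - 1.5639)^2 + (-9.1 - 6.3258)^2)
= sqrt(8.2022 + 237.9553)
= 15.6894 m


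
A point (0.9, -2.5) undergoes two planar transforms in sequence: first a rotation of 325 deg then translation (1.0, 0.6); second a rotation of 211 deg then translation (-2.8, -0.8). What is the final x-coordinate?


After transform 1:
x1 = cos(325)*0.9 - sin(325)*-2.5 + 1.0 = 0.3033
y1 = sin(325)*0.9 + cos(325)*-2.5 + 0.6 = -1.9641
After transform 2:
x2 = cos(211)*0.3033 - sin(211)*-1.9641 + -2.8
= -4.0716


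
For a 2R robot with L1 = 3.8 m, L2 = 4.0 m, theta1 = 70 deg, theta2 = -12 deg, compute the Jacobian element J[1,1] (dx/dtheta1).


J[1,1] = -L1*sin(t1) - L2*sin(t1+t2)
= -3.8*sin(70) - 4.0*sin(58)
= -6.963


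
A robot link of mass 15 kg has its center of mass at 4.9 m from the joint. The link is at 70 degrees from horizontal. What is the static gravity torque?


tau = m*g*L*cos(angle)
= 15 * 9.81 * 4.9 * cos(70 deg)
= 15 * 9.81 * 4.9 * 0.342
= 246.6085 Nm


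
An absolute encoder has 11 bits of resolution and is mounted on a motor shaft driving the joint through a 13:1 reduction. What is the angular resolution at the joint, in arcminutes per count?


counts = 2^11 = 2048
effective counts at joint = 2048 * 13 = 26624
resolution = 360*60 / 26624
= 0.8113 arcmin/count


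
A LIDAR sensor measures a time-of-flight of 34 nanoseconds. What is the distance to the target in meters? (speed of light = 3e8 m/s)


tof = 34 ns = 3.4e-08 s
dist = c * tof / 2
= 3e8 * 3.4e-08 / 2
= 5.1 m


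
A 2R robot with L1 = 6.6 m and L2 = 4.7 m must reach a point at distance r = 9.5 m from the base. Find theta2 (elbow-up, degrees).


cos(theta2) = (r^2 - L1^2 - L2^2) / (2*L1*L2)
cos(theta2) = (90.25 - 43.56 - 22.09) / 62.04
cos(theta2) = 0.396518
theta2 = 66.6393 degrees


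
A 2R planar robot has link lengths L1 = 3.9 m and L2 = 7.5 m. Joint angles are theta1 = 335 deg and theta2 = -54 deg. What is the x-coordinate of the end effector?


Convert angles to radians: theta1 = 5.8469, theta2 = -0.9425
x = L1*cos(theta1) + L2*cos(theta1+theta2)
x = 3.5346 + 1.4311
x = 4.9657


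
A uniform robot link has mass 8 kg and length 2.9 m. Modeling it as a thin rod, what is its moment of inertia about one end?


I = (1/3) * m * L^2
= (1/3) * 8 * 2.9^2
= 0.333333 * 8 * 8.41
= 22.4267 kg*m^2


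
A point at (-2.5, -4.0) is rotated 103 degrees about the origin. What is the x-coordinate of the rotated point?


x' = x*cos(theta) - y*sin(theta)
cos(103 deg) = -0.225, sin(103 deg) = 0.9744
x' = -2.5 * -0.225 - -4.0 * 0.9744
= 0.5624 - -3.8975
= 4.4599


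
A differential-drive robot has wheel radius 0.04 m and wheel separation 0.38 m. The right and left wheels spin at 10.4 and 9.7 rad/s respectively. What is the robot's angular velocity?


vR = r*wR = 0.04*10.4 = 0.416 m/s
vL = r*wL = 0.04*9.7 = 0.388 m/s
v = (vR+vL)/2 = 0.402 m/s
omega = (vR-vL)/L = 0.0737 rad/s
angular velocity = 0.0737 rad/s


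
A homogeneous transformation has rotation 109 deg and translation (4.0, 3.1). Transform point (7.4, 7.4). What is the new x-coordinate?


x' = cos(theta)*px - sin(theta)*py + tx
= -0.3256*7.4 - 0.9455*7.4 + 4.0
= -5.406


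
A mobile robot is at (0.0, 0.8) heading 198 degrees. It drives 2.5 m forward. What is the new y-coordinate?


y_new = y0 + d*sin(theta)
= 0.8 + 2.5*sin(198)
= 0.8 + -0.7725
= 0.0275


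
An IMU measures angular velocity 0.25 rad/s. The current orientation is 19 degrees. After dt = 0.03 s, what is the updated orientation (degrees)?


delta_theta = w * dt = 0.25 * 0.03 = 0.0075 rad
= 0.4297 deg
theta_new = 19 + 0.4297 = 19.4297 deg


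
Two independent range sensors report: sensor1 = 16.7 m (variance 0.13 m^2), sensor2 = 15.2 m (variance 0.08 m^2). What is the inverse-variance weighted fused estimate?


w1 = (1/var1) / (1/var1 + 1/var2)
   = 7.6923 / (7.6923 + 12.5) = 0.381
w2 = 1 - w1 = 0.619
fused = w1*s1 + w2*s2 = 6.3619 + 9.4095
= 15.7714 m


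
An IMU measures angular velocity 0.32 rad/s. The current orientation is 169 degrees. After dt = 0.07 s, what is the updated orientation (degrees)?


delta_theta = w * dt = 0.32 * 0.07 = 0.0224 rad
= 1.2834 deg
theta_new = 169 + 1.2834 = 170.2834 deg


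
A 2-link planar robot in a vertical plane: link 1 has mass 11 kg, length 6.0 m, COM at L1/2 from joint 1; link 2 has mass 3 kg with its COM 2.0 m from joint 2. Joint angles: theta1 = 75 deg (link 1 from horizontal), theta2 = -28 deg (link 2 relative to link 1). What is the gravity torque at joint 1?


Horizontal distance from joint 1 to link-1 COM:
  x_c1 = (L1/2)*cos(t1) = 3.0 * 0.2588 = 0.7765 m
Horizontal distance from joint 1 to link-2 COM:
  x_c2 = L1*cos(t1) + Lc2*cos(t1+t2)
       = 6.0*0.2588 + 2.0*0.682 = 2.9169 m
tau1 = m1*g*x_c1 + m2*g*x_c2
     = 11*9.81*0.7765 + 3*9.81*2.9169
     = 83.7875 + 85.8447
     = 169.6322 Nm


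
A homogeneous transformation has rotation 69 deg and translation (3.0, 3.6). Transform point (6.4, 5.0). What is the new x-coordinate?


x' = cos(theta)*px - sin(theta)*py + tx
= 0.3584*6.4 - 0.9336*5.0 + 3.0
= 0.6257


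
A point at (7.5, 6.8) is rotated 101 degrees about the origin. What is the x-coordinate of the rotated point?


x' = x*cos(theta) - y*sin(theta)
cos(101 deg) = -0.1908, sin(101 deg) = 0.9816
x' = 7.5 * -0.1908 - 6.8 * 0.9816
= -1.4311 - 6.6751
= -8.1061


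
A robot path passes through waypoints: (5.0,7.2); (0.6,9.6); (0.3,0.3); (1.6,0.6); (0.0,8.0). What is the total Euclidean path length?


Segment lengths:
  seg1 = sqrt((-4.4)^2 + (2.4)^2) = 5.012
  seg2 = sqrt((-0.3)^2 + (-9.3)^2) = 9.3048
  seg3 = sqrt((1.3)^2 + (0.3)^2) = 1.3342
  seg4 = sqrt((-1.6)^2 + (7.4)^2) = 7.571
Total = 23.222


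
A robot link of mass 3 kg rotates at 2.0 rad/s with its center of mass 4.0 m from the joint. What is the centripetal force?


F = m * omega^2 * r
= 3 * 2.0^2 * 4.0
= 3 * 4.0 * 4.0
= 48.0 N


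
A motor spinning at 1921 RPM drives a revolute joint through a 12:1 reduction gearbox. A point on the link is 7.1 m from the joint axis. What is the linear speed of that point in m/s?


omega_motor = 1921 * 2*pi/60 = 201.1666 rad/s
omega_joint = omega_motor / 12 = 16.7639 rad/s
v = omega_joint * r = 16.7639 * 7.1
= 119.0236 m/s


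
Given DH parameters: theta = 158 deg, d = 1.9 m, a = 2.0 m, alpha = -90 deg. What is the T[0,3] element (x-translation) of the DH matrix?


T[0,3] = a * cos(theta)
= 2.0 * cos(158 deg)
= 2.0 * -0.9272
= -1.8544


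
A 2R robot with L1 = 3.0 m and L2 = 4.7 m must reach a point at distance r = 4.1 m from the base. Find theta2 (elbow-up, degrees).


cos(theta2) = (r^2 - L1^2 - L2^2) / (2*L1*L2)
cos(theta2) = (16.81 - 9.0 - 22.09) / 28.2
cos(theta2) = -0.506383
theta2 = 120.4232 degrees


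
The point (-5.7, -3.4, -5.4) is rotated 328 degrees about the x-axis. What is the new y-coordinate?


Rotation about x-axis: y' = y*cos(theta) - z*sin(theta)
= -3.4 * 0.848 - -5.4 * -0.5299
= -5.7449


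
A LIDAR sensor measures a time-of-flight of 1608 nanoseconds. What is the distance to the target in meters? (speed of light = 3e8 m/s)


tof = 1608 ns = 1.608e-06 s
dist = c * tof / 2
= 3e8 * 1.608e-06 / 2
= 241.2 m


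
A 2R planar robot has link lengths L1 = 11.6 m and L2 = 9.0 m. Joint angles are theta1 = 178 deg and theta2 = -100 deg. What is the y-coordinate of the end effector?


Convert angles to radians: theta1 = 3.1067, theta2 = -1.7453
y = L1*sin(theta1) + L2*sin(theta1+theta2)
y = 0.4048 + 8.8033
y = 9.2082


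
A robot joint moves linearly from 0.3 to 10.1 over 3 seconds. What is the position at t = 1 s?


s = t/T = 1/3 = 0.3333
p(t) = p0 + (pf-p0)*s
= 0.3 + (10.1 - 0.3) * 0.3333
= 3.5667


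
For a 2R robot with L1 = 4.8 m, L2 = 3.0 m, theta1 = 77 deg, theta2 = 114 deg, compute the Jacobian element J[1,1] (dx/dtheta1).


J[1,1] = -L1*sin(t1) - L2*sin(t1+t2)
= -4.8*sin(77) - 3.0*sin(191)
= -4.1045


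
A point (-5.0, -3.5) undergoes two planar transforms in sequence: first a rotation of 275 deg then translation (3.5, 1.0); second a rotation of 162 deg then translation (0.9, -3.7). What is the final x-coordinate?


After transform 1:
x1 = cos(275)*-5.0 - sin(275)*-3.5 + 3.5 = -0.4225
y1 = sin(275)*-5.0 + cos(275)*-3.5 + 1.0 = 5.6759
After transform 2:
x2 = cos(162)*-0.4225 - sin(162)*5.6759 + 0.9
= -0.4522


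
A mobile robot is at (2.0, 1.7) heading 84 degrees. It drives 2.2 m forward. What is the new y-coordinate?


y_new = y0 + d*sin(theta)
= 1.7 + 2.2*sin(84)
= 1.7 + 2.1879
= 3.8879


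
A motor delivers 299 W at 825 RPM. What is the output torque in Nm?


omega = 825 * 2*pi/60 = 86.3938 rad/s
tau = P / omega = 299 / 86.3938
= 3.4609 Nm


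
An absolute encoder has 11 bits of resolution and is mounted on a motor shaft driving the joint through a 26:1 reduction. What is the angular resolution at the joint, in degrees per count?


counts = 2^11 = 2048
effective counts at joint = 2048 * 26 = 53248
resolution = 360 / 53248
= 0.0068 deg/count


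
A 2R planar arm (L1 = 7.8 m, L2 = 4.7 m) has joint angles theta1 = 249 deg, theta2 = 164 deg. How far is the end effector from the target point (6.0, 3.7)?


End effector via forward kinematics:
x = L1*cos(t1) + L2*cos(t1+t2) = 0.0333
y = L1*sin(t1) + L2*sin(t1+t2) = -3.5283
Distance to target:
d = sqrt((6.0 - 0.0333)^2 + (3.7 - -3.5283)^2)
= sqrt(35.602 + 52.2489)
= 9.3729 m


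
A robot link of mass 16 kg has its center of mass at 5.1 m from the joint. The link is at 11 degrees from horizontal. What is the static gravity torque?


tau = m*g*L*cos(angle)
= 16 * 9.81 * 5.1 * cos(11 deg)
= 16 * 9.81 * 5.1 * 0.9816
= 785.7886 Nm


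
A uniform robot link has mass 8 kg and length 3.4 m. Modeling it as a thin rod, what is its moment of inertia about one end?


I = (1/3) * m * L^2
= (1/3) * 8 * 3.4^2
= 0.333333 * 8 * 11.56
= 30.8267 kg*m^2


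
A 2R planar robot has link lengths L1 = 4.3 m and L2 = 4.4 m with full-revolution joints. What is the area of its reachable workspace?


r_max = L1 + L2 = 8.7 m
r_min = |L1 - L2| = 0.1 m
Area = pi*(r_max^2 - r_min^2)
= pi*(75.69 - 0.01)
= pi * 75.68
= 237.7557 m^2


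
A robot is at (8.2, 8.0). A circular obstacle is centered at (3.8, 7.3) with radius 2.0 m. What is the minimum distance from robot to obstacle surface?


center_dist = sqrt((8.2-3.8)^2 + (8.0-7.3)^2)
= sqrt(19.36 + 0.49)
= 4.4553
min_dist = center_dist - radius = 4.4553 - 2.0 = 2.4553 m


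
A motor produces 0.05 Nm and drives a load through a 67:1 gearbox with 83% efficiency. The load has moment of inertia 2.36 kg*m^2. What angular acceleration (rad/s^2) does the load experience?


tau_out = tau_motor * N * eta
= 0.05 * 67 * 0.83 = 2.7805 Nm
alpha = tau_out / I = 2.7805 / 2.36
= 1.1782 rad/s^2


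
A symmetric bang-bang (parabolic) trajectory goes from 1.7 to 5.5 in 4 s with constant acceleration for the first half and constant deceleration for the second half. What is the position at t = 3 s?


Symmetric rest-to-rest: each phase covers (pf-p0)/2 in time T/2. 0.5*a*(T/2)^2 = (pf-p0)/2 => a = 4*(pf-p0)/T^2
a = 4*(5.5-1.7)/4^2 = 0.95
t = 3 is in the deceleration phase (t > T/2).
p = pf - 0.5*a*(T-t)^2 = 5.5 - 0.5*0.95*1^2
= 5.025


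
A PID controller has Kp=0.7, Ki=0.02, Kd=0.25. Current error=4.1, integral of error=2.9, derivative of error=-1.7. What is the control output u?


u = Kp*e + Ki*int(e) + Kd*de/dt
= 0.7*4.1 + 0.02*2.9 + 0.25*(-1.7)
= 2.87 + 0.058 + -0.425
= 2.503


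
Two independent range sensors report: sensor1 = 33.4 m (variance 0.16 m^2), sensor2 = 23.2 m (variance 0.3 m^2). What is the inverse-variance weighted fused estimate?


w1 = (1/var1) / (1/var1 + 1/var2)
   = 6.25 / (6.25 + 3.3333) = 0.6522
w2 = 1 - w1 = 0.3478
fused = w1*s1 + w2*s2 = 21.7826 + 8.0696
= 29.8522 m


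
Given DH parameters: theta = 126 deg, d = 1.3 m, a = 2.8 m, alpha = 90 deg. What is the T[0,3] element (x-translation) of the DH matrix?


T[0,3] = a * cos(theta)
= 2.8 * cos(126 deg)
= 2.8 * -0.5878
= -1.6458


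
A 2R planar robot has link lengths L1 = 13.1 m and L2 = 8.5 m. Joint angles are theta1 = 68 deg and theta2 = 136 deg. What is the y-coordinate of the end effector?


Convert angles to radians: theta1 = 1.1868, theta2 = 2.3736
y = L1*sin(theta1) + L2*sin(theta1+theta2)
y = 12.1461 + -3.4573
y = 8.6888


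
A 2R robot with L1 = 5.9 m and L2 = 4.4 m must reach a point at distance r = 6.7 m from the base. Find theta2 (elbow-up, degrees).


cos(theta2) = (r^2 - L1^2 - L2^2) / (2*L1*L2)
cos(theta2) = (44.89 - 34.81 - 19.36) / 51.92
cos(theta2) = -0.178737
theta2 = 100.2962 degrees


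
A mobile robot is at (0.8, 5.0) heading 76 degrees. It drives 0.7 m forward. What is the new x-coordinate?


x_new = x0 + d*cos(theta)
= 0.8 + 0.7*cos(76)
= 0.8 + 0.1693
= 0.9693


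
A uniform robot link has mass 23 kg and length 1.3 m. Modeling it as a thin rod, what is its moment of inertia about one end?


I = (1/3) * m * L^2
= (1/3) * 23 * 1.3^2
= 0.333333 * 23 * 1.69
= 12.9567 kg*m^2


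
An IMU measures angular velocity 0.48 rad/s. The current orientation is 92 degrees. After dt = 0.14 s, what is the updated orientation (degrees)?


delta_theta = w * dt = 0.48 * 0.14 = 0.0672 rad
= 3.8503 deg
theta_new = 92 + 3.8503 = 95.8503 deg


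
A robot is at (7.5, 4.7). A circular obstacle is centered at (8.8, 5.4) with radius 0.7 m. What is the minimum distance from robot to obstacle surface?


center_dist = sqrt((7.5-8.8)^2 + (4.7-5.4)^2)
= sqrt(1.69 + 0.49)
= 1.4765
min_dist = center_dist - radius = 1.4765 - 0.7 = 0.7765 m


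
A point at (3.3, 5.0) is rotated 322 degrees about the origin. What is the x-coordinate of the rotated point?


x' = x*cos(theta) - y*sin(theta)
cos(322 deg) = 0.788, sin(322 deg) = -0.6157
x' = 3.3 * 0.788 - 5.0 * -0.6157
= 2.6004 - -3.0783
= 5.6787


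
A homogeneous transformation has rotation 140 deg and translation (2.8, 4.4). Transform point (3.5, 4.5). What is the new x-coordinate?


x' = cos(theta)*px - sin(theta)*py + tx
= -0.766*3.5 - 0.6428*4.5 + 2.8
= -2.7737


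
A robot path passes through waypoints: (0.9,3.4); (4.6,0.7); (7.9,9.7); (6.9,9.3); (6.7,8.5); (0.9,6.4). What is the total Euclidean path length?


Segment lengths:
  seg1 = sqrt((3.7)^2 + (-2.7)^2) = 4.5804
  seg2 = sqrt((3.3)^2 + (9.0)^2) = 9.5859
  seg3 = sqrt((-1.0)^2 + (-0.4)^2) = 1.077
  seg4 = sqrt((-0.2)^2 + (-0.8)^2) = 0.8246
  seg5 = sqrt((-5.8)^2 + (-2.1)^2) = 6.1685
Total = 22.2364


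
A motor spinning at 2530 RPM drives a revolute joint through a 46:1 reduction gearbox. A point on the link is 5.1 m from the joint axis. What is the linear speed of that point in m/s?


omega_motor = 2530 * 2*pi/60 = 264.941 rad/s
omega_joint = omega_motor / 46 = 5.7596 rad/s
v = omega_joint * r = 5.7596 * 5.1
= 29.3739 m/s


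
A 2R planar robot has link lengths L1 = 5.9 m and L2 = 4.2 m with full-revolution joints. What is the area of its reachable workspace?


r_max = L1 + L2 = 10.1 m
r_min = |L1 - L2| = 1.7 m
Area = pi*(r_max^2 - r_min^2)
= pi*(102.01 - 2.89)
= pi * 99.12
= 311.3947 m^2


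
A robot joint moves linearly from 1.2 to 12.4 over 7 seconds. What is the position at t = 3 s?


s = t/T = 3/7 = 0.4286
p(t) = p0 + (pf-p0)*s
= 1.2 + (12.4 - 1.2) * 0.4286
= 6.0


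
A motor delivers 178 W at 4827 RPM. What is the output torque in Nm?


omega = 4827 * 2*pi/60 = 505.4823 rad/s
tau = P / omega = 178 / 505.4823
= 0.3521 Nm


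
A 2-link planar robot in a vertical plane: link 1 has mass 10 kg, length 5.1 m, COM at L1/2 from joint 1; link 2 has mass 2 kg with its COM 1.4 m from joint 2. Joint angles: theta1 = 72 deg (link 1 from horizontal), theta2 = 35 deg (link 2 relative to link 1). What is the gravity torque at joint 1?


Horizontal distance from joint 1 to link-1 COM:
  x_c1 = (L1/2)*cos(t1) = 2.55 * 0.309 = 0.788 m
Horizontal distance from joint 1 to link-2 COM:
  x_c2 = L1*cos(t1) + Lc2*cos(t1+t2)
       = 5.1*0.309 + 1.4*-0.2924 = 1.1667 m
tau1 = m1*g*x_c1 + m2*g*x_c2
     = 10*9.81*0.788 + 2*9.81*1.1667
     = 77.3021 + 22.89
     = 100.1921 Nm


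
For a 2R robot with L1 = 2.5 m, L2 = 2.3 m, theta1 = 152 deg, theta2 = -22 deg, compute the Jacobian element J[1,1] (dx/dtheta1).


J[1,1] = -L1*sin(t1) - L2*sin(t1+t2)
= -2.5*sin(152) - 2.3*sin(130)
= -2.9356


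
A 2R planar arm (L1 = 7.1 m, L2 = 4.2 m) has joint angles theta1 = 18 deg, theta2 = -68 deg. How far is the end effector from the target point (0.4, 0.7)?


End effector via forward kinematics:
x = L1*cos(t1) + L2*cos(t1+t2) = 9.4522
y = L1*sin(t1) + L2*sin(t1+t2) = -1.0234
Distance to target:
d = sqrt((0.4 - 9.4522)^2 + (0.7 - -1.0234)^2)
= sqrt(81.9425 + 2.97)
= 9.2148 m


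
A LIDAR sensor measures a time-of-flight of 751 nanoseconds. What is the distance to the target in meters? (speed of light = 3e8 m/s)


tof = 751 ns = 7.51e-07 s
dist = c * tof / 2
= 3e8 * 7.51e-07 / 2
= 112.65 m


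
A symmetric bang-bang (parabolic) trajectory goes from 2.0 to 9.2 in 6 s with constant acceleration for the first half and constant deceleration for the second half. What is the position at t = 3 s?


Symmetric rest-to-rest: each phase covers (pf-p0)/2 in time T/2. 0.5*a*(T/2)^2 = (pf-p0)/2 => a = 4*(pf-p0)/T^2
a = 4*(9.2-2.0)/6^2 = 0.8
t = 3 is in the acceleration phase (t <= T/2).
p = p0 + 0.5*a*t^2 = 2.0 + 0.5*0.8*3^2
= 5.6


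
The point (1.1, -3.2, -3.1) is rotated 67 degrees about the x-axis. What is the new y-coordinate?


Rotation about x-axis: y' = y*cos(theta) - z*sin(theta)
= -3.2 * 0.3907 - -3.1 * 0.9205
= 1.6032


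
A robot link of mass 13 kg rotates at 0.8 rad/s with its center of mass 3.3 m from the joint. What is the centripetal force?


F = m * omega^2 * r
= 13 * 0.8^2 * 3.3
= 13 * 0.64 * 3.3
= 27.456 N


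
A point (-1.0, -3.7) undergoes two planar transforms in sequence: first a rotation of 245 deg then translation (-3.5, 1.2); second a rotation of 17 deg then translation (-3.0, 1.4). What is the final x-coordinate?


After transform 1:
x1 = cos(245)*-1.0 - sin(245)*-3.7 + -3.5 = -6.4307
y1 = sin(245)*-1.0 + cos(245)*-3.7 + 1.2 = 3.67
After transform 2:
x2 = cos(17)*-6.4307 - sin(17)*3.67 + -3.0
= -10.2227


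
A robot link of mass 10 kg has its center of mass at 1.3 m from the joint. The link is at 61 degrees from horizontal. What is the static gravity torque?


tau = m*g*L*cos(angle)
= 10 * 9.81 * 1.3 * cos(61 deg)
= 10 * 9.81 * 1.3 * 0.4848
= 61.8278 Nm
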